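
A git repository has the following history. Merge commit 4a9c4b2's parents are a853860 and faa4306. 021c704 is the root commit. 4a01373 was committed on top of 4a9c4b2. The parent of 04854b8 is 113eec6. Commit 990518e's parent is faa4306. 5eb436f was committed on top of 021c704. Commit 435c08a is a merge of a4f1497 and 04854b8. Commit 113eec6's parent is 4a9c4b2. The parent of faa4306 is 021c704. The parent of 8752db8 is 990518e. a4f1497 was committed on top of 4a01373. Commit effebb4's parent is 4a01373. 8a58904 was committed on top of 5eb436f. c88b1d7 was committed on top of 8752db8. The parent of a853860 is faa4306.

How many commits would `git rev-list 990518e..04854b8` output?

Reachable from 04854b8: {021c704, 04854b8, 113eec6, 4a9c4b2, a853860, faa4306}.
Reachable from 990518e: {021c704, 990518e, faa4306}.
In 04854b8's history but not 990518e's: {04854b8, 113eec6, 4a9c4b2, a853860} — 4 commits.

4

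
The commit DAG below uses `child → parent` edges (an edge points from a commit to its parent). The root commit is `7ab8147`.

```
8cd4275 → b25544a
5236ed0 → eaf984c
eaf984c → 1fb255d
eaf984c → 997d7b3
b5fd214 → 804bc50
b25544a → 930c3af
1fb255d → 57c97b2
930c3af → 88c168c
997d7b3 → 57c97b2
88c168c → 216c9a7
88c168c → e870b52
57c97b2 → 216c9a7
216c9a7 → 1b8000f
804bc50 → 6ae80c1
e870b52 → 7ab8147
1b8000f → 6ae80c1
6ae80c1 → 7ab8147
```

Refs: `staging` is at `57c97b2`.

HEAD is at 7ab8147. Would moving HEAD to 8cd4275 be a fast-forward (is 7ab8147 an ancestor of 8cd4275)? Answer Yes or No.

A fast-forward from 7ab8147 to 8cd4275 is possible iff 7ab8147 is an ancestor of 8cd4275.
Ancestors of 8cd4275: {1b8000f, 216c9a7, 6ae80c1, 7ab8147, 88c168c, 8cd4275, 930c3af, b25544a, e870b52}.
7ab8147 is among them, so fast-forward is possible.

Yes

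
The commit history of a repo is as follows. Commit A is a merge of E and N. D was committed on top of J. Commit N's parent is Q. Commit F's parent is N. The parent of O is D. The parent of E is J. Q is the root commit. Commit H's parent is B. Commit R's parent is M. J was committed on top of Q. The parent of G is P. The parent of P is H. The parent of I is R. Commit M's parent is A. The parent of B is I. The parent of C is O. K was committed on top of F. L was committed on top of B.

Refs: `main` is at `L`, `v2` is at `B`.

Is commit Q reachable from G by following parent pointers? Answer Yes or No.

Ancestors of G (commits reachable by following parents): {A, B, E, G, H, I, J, M, N, P, Q, R}.
Q is in that set, so it is an ancestor of G.

Yes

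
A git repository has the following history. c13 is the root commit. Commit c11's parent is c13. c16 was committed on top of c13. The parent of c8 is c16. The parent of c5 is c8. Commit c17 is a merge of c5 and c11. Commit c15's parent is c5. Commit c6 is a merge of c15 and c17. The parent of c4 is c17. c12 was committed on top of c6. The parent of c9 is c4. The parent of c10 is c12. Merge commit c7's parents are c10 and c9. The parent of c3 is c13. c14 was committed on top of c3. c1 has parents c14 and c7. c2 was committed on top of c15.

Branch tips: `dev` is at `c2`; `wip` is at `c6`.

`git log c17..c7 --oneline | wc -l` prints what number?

7

Reachable from c7: {c10, c11, c12, c13, c15, c16, c17, c4, c5, c6, c7, c8, c9}.
Reachable from c17: {c11, c13, c16, c17, c5, c8}.
In c7's history but not c17's: {c10, c12, c15, c4, c6, c7, c9} — 7 commits.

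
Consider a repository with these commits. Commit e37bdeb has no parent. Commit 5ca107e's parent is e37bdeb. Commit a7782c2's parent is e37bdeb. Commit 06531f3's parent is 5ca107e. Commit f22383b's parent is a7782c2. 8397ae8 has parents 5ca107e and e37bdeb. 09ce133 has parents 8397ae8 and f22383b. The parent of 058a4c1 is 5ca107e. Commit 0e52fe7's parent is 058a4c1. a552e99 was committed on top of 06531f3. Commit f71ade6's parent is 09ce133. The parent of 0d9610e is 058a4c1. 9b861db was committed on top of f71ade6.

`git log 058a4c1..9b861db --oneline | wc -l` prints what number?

Reachable from 9b861db: {09ce133, 5ca107e, 8397ae8, 9b861db, a7782c2, e37bdeb, f22383b, f71ade6}.
Reachable from 058a4c1: {058a4c1, 5ca107e, e37bdeb}.
In 9b861db's history but not 058a4c1's: {09ce133, 8397ae8, 9b861db, a7782c2, f22383b, f71ade6} — 6 commits.

6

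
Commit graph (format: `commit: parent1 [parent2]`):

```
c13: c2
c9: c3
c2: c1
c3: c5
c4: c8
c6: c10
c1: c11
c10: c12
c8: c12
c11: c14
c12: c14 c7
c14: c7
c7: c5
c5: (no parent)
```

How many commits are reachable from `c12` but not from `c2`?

Reachable from c12: {c12, c14, c5, c7}.
Reachable from c2: {c1, c11, c14, c2, c5, c7}.
In c12's history but not c2's: {c12} — 1 commit.

1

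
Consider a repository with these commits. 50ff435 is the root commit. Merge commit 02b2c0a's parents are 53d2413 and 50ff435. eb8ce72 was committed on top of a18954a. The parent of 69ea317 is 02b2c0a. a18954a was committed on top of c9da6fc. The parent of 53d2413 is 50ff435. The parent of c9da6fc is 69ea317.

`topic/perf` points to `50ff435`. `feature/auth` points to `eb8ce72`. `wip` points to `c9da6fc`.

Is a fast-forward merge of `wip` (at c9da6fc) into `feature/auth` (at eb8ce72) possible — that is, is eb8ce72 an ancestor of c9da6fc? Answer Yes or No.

A fast-forward from eb8ce72 to c9da6fc is possible iff eb8ce72 is an ancestor of c9da6fc.
Ancestors of c9da6fc: {02b2c0a, 50ff435, 53d2413, 69ea317, c9da6fc}.
eb8ce72 is not among them, so fast-forward is not possible.

No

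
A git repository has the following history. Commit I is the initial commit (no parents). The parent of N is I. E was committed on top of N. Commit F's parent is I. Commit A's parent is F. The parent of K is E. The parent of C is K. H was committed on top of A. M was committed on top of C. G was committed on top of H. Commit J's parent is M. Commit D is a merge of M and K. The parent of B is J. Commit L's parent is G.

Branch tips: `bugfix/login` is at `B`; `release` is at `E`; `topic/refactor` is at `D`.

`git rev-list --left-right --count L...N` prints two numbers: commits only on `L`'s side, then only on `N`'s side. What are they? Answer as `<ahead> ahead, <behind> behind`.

Reachable from L: {A, F, G, H, I, L}.
Reachable from N: {I, N}.
Only in L's history (ahead): {A, F, G, H, L} — 5.
Only in N's history (behind): {N} — 1.

5 ahead, 1 behind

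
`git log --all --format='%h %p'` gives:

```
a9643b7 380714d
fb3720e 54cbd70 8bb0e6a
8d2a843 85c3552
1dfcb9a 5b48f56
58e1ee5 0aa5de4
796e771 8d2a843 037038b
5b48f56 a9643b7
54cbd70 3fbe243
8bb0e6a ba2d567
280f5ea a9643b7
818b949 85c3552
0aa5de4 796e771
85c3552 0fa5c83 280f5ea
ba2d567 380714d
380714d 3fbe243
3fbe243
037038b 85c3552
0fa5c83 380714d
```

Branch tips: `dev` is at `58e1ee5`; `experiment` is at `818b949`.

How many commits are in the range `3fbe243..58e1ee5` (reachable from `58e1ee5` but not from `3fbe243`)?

10

Reachable from 58e1ee5: {037038b, 0aa5de4, 0fa5c83, 280f5ea, 380714d, 3fbe243, 58e1ee5, 796e771, 85c3552, 8d2a843, a9643b7}.
Reachable from 3fbe243: {3fbe243}.
In 58e1ee5's history but not 3fbe243's: {037038b, 0aa5de4, 0fa5c83, 280f5ea, 380714d, 58e1ee5, 796e771, 85c3552, 8d2a843, a9643b7} — 10 commits.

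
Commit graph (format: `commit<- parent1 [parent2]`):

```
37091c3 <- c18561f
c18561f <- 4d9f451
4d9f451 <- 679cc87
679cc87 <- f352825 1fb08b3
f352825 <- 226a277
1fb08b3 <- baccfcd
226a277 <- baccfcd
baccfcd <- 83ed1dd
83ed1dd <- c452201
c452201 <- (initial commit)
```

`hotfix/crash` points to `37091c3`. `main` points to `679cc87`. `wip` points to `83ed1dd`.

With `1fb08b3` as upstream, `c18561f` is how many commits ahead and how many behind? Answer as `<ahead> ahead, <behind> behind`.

Reachable from c18561f: {1fb08b3, 226a277, 4d9f451, 679cc87, 83ed1dd, baccfcd, c18561f, c452201, f352825}.
Reachable from 1fb08b3: {1fb08b3, 83ed1dd, baccfcd, c452201}.
Only in c18561f's history (ahead): {226a277, 4d9f451, 679cc87, c18561f, f352825} — 5.
Only in 1fb08b3's history (behind): {} — 0.

5 ahead, 0 behind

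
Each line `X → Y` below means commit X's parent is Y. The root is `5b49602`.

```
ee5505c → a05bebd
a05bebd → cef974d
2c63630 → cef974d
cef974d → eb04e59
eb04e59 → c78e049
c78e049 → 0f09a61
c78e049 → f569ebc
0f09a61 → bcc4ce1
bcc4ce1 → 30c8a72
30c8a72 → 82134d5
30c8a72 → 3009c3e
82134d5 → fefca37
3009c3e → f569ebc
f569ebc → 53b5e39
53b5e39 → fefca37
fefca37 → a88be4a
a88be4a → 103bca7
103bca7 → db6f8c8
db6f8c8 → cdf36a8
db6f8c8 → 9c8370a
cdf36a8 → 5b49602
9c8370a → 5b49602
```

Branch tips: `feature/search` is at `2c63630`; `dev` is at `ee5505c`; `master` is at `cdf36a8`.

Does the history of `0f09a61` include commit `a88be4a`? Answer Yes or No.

Yes

Ancestors of 0f09a61 (commits reachable by following parents): {0f09a61, 103bca7, 3009c3e, 30c8a72, 53b5e39, 5b49602, 82134d5, 9c8370a, a88be4a, bcc4ce1, cdf36a8, db6f8c8, f569ebc, fefca37}.
a88be4a is in that set, so it is an ancestor of 0f09a61.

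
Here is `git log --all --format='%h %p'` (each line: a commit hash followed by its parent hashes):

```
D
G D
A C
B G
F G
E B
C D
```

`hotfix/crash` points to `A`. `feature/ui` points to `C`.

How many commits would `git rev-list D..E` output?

Reachable from E: {B, D, E, G}.
Reachable from D: {D}.
In E's history but not D's: {B, E, G} — 3 commits.

3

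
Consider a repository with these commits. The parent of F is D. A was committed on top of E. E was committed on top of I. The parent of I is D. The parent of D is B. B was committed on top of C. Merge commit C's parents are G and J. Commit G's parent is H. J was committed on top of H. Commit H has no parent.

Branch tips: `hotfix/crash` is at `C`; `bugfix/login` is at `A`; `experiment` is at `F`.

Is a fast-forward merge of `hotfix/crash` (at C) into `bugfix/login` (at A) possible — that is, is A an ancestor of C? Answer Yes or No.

A fast-forward from A to C is possible iff A is an ancestor of C.
Ancestors of C: {C, G, H, J}.
A is not among them, so fast-forward is not possible.

No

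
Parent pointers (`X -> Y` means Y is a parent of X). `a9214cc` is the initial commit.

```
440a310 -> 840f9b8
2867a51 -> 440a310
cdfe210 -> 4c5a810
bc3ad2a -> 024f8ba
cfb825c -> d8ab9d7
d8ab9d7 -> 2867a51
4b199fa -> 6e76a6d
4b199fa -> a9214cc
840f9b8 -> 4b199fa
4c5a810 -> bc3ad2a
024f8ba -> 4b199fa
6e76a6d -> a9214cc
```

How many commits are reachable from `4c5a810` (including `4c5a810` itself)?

Walking parent pointers from 4c5a810: reachable set = {024f8ba, 4b199fa, 4c5a810, 6e76a6d, a9214cc, bc3ad2a}.
That is 6 commits.

6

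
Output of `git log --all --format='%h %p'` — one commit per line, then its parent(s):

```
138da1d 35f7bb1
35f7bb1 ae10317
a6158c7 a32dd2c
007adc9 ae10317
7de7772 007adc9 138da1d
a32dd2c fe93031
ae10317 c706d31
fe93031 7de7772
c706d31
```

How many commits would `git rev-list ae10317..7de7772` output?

Reachable from 7de7772: {007adc9, 138da1d, 35f7bb1, 7de7772, ae10317, c706d31}.
Reachable from ae10317: {ae10317, c706d31}.
In 7de7772's history but not ae10317's: {007adc9, 138da1d, 35f7bb1, 7de7772} — 4 commits.

4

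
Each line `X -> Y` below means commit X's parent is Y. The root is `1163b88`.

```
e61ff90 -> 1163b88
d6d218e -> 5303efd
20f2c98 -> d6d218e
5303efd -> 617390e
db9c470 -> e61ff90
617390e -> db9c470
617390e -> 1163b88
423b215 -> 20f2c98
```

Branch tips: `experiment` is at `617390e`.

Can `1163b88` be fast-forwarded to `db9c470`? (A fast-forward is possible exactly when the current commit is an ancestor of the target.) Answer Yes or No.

A fast-forward from 1163b88 to db9c470 is possible iff 1163b88 is an ancestor of db9c470.
Ancestors of db9c470: {1163b88, db9c470, e61ff90}.
1163b88 is among them, so fast-forward is possible.

Yes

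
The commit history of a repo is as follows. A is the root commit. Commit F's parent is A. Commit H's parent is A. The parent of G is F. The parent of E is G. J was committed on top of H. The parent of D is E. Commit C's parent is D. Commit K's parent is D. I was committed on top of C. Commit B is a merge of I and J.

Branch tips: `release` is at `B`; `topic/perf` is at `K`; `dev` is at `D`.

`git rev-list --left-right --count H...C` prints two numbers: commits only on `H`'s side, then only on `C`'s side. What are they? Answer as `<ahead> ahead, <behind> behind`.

Reachable from H: {A, H}.
Reachable from C: {A, C, D, E, F, G}.
Only in H's history (ahead): {H} — 1.
Only in C's history (behind): {C, D, E, F, G} — 5.

1 ahead, 5 behind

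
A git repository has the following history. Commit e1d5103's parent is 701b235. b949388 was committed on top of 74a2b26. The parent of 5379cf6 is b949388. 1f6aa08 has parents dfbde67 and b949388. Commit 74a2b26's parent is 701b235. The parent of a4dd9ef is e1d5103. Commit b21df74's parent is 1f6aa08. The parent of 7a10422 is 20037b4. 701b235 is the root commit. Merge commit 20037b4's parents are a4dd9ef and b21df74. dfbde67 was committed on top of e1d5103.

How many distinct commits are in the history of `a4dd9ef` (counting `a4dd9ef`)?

Walking parent pointers from a4dd9ef: reachable set = {701b235, a4dd9ef, e1d5103}.
That is 3 commits.

3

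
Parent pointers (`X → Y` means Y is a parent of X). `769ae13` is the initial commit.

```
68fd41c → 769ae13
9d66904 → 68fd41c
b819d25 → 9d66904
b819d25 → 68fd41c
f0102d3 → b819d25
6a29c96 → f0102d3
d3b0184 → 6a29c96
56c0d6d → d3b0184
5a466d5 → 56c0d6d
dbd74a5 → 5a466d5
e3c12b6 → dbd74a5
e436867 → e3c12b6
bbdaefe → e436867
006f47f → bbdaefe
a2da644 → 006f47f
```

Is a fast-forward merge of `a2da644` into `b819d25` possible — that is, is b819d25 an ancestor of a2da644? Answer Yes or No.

A fast-forward from b819d25 to a2da644 is possible iff b819d25 is an ancestor of a2da644.
Ancestors of a2da644: {006f47f, 56c0d6d, 5a466d5, 68fd41c, 6a29c96, 769ae13, 9d66904, a2da644, b819d25, bbdaefe, d3b0184, dbd74a5, e3c12b6, e436867, f0102d3}.
b819d25 is among them, so fast-forward is possible.

Yes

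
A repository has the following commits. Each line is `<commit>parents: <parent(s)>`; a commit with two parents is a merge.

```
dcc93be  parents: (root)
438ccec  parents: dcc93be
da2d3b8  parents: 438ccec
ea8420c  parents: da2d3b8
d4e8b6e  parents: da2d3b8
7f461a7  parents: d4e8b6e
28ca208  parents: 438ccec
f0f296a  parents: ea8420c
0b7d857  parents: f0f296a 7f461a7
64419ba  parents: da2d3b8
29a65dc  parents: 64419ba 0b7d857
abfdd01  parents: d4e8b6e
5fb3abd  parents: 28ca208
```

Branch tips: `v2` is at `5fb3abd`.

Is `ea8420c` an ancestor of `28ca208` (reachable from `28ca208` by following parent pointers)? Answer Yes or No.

Ancestors of 28ca208: {28ca208, 438ccec, dcc93be}.
ea8420c is not in that set, so it is not an ancestor of 28ca208.

No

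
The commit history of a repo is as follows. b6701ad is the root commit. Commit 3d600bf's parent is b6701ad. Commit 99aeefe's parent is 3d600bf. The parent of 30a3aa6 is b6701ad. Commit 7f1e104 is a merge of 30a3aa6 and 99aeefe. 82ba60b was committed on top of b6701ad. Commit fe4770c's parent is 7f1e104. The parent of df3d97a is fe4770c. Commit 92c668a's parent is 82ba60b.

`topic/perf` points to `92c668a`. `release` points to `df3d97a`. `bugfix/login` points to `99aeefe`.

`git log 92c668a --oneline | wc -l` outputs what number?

3

Walking parent pointers from 92c668a: reachable set = {82ba60b, 92c668a, b6701ad}.
That is 3 commits.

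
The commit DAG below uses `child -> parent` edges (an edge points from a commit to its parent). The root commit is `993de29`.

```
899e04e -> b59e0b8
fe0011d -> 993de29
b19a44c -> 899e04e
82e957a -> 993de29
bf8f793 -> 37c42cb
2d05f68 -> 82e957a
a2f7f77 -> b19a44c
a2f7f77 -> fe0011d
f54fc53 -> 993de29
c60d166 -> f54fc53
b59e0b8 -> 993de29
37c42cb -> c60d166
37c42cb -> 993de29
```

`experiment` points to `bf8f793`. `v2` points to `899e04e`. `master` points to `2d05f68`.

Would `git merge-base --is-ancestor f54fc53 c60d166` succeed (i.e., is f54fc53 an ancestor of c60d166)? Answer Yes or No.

Ancestors of c60d166 (commits reachable by following parents): {993de29, c60d166, f54fc53}.
f54fc53 is in that set, so it is an ancestor of c60d166.

Yes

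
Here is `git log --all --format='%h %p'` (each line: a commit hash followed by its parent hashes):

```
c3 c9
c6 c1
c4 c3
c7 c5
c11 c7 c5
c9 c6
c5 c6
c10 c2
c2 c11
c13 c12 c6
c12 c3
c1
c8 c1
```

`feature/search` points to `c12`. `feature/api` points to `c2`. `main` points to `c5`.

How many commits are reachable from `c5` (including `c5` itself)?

3

Walking parent pointers from c5: reachable set = {c1, c5, c6}.
That is 3 commits.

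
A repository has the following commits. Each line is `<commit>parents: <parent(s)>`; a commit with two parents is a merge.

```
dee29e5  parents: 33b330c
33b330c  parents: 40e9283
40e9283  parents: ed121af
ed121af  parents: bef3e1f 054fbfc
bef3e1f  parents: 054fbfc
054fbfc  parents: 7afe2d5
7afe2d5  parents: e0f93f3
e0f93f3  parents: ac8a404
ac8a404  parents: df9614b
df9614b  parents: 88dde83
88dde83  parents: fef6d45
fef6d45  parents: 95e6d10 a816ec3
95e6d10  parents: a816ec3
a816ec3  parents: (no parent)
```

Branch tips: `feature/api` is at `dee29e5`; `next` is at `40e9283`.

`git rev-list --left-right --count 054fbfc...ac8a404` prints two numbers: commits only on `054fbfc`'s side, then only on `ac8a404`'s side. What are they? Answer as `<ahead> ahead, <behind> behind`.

3 ahead, 0 behind

Reachable from 054fbfc: {054fbfc, 7afe2d5, 88dde83, 95e6d10, a816ec3, ac8a404, df9614b, e0f93f3, fef6d45}.
Reachable from ac8a404: {88dde83, 95e6d10, a816ec3, ac8a404, df9614b, fef6d45}.
Only in 054fbfc's history (ahead): {054fbfc, 7afe2d5, e0f93f3} — 3.
Only in ac8a404's history (behind): {} — 0.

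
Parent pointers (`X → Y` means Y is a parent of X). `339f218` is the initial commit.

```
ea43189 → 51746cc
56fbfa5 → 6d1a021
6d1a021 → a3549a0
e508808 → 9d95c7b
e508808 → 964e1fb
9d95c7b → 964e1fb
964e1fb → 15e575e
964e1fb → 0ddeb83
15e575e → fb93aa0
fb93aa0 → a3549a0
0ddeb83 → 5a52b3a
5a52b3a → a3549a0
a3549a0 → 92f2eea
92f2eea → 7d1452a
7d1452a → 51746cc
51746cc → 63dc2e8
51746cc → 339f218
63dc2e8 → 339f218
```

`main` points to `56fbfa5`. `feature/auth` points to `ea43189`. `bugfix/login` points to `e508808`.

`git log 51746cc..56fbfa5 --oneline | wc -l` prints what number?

5

Reachable from 56fbfa5: {339f218, 51746cc, 56fbfa5, 63dc2e8, 6d1a021, 7d1452a, 92f2eea, a3549a0}.
Reachable from 51746cc: {339f218, 51746cc, 63dc2e8}.
In 56fbfa5's history but not 51746cc's: {56fbfa5, 6d1a021, 7d1452a, 92f2eea, a3549a0} — 5 commits.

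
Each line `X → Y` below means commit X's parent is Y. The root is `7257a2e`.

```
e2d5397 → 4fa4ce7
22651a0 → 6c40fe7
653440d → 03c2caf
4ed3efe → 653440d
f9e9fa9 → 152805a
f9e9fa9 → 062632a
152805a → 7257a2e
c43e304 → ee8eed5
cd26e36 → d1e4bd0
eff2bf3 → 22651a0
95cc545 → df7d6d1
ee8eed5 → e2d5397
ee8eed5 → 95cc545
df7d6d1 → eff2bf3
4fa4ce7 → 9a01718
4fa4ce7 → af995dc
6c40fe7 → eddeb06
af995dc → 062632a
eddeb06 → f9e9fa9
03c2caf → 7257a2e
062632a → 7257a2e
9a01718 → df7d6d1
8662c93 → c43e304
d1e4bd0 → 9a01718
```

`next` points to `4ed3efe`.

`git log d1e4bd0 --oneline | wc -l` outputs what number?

11

Walking parent pointers from d1e4bd0: reachable set = {062632a, 152805a, 22651a0, 6c40fe7, 7257a2e, 9a01718, d1e4bd0, df7d6d1, eddeb06, eff2bf3, f9e9fa9}.
That is 11 commits.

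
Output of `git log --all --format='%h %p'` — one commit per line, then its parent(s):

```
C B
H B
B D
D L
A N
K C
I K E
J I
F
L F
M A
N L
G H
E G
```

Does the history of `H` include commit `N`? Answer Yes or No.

No

Ancestors of H: {B, D, F, H, L}.
N is not in that set, so it is not an ancestor of H.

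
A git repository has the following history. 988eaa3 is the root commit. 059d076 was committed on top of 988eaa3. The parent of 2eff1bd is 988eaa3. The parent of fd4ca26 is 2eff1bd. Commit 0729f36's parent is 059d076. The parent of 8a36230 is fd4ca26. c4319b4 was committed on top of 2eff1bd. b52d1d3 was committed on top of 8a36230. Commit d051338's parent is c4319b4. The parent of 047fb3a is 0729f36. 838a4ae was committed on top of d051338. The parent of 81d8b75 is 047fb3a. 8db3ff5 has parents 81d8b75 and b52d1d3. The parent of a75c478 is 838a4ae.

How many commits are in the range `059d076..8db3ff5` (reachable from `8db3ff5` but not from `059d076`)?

Reachable from 8db3ff5: {047fb3a, 059d076, 0729f36, 2eff1bd, 81d8b75, 8a36230, 8db3ff5, 988eaa3, b52d1d3, fd4ca26}.
Reachable from 059d076: {059d076, 988eaa3}.
In 8db3ff5's history but not 059d076's: {047fb3a, 0729f36, 2eff1bd, 81d8b75, 8a36230, 8db3ff5, b52d1d3, fd4ca26} — 8 commits.

8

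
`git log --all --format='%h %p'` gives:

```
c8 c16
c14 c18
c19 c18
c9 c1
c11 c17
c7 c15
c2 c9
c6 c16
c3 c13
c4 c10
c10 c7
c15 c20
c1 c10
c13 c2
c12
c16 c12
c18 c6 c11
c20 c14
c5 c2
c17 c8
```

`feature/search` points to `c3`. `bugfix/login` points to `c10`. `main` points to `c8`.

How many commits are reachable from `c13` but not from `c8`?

13

Reachable from c13: {c1, c10, c11, c12, c13, c14, c15, c16, c17, c18, c2, c20, c6, c7, c8, c9}.
Reachable from c8: {c12, c16, c8}.
In c13's history but not c8's: {c1, c10, c11, c13, c14, c15, c17, c18, c2, c20, c6, c7, c9} — 13 commits.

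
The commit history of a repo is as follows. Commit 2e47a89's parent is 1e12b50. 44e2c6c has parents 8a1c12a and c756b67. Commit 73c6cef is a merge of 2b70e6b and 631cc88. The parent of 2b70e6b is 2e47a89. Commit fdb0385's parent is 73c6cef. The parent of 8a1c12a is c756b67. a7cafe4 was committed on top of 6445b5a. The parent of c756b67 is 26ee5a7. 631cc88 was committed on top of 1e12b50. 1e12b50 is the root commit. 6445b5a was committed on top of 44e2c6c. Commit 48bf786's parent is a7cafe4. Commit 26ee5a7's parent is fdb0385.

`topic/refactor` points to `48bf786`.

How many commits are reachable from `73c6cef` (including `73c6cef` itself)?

Walking parent pointers from 73c6cef: reachable set = {1e12b50, 2b70e6b, 2e47a89, 631cc88, 73c6cef}.
That is 5 commits.

5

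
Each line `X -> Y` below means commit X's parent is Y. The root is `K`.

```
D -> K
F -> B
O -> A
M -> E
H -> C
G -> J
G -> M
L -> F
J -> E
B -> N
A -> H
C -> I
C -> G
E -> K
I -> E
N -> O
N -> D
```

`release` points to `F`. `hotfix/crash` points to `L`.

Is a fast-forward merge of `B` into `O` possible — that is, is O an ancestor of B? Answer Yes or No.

Yes

A fast-forward from O to B is possible iff O is an ancestor of B.
Ancestors of B: {A, B, C, D, E, G, H, I, J, K, M, N, O}.
O is among them, so fast-forward is possible.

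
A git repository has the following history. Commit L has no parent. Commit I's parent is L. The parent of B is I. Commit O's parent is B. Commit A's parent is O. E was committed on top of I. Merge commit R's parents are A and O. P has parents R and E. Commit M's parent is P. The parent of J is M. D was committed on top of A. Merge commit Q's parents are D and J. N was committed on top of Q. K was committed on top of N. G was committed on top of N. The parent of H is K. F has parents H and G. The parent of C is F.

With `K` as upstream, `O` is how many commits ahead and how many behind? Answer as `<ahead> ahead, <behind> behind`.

Reachable from O: {B, I, L, O}.
Reachable from K: {A, B, D, E, I, J, K, L, M, N, O, P, Q, R}.
Only in O's history (ahead): {} — 0.
Only in K's history (behind): {A, D, E, J, K, M, N, P, Q, R} — 10.

0 ahead, 10 behind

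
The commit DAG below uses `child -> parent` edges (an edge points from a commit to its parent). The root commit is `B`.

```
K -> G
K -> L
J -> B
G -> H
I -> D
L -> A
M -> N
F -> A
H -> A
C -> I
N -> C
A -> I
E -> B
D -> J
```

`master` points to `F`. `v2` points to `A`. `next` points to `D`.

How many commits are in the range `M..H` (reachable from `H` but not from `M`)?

2

Reachable from H: {A, B, D, H, I, J}.
Reachable from M: {B, C, D, I, J, M, N}.
In H's history but not M's: {A, H} — 2 commits.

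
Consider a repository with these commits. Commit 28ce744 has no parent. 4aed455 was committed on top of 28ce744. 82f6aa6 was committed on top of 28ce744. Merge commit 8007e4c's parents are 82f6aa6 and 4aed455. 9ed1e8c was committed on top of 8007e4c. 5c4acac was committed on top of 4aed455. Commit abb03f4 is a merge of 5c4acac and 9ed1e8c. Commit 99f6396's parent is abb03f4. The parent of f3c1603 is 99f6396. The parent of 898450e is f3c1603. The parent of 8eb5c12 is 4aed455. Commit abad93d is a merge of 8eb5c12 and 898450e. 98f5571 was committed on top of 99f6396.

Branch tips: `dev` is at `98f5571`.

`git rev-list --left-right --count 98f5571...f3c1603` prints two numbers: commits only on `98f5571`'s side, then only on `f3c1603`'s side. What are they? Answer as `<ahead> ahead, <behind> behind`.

1 ahead, 1 behind

Reachable from 98f5571: {28ce744, 4aed455, 5c4acac, 8007e4c, 82f6aa6, 98f5571, 99f6396, 9ed1e8c, abb03f4}.
Reachable from f3c1603: {28ce744, 4aed455, 5c4acac, 8007e4c, 82f6aa6, 99f6396, 9ed1e8c, abb03f4, f3c1603}.
Only in 98f5571's history (ahead): {98f5571} — 1.
Only in f3c1603's history (behind): {f3c1603} — 1.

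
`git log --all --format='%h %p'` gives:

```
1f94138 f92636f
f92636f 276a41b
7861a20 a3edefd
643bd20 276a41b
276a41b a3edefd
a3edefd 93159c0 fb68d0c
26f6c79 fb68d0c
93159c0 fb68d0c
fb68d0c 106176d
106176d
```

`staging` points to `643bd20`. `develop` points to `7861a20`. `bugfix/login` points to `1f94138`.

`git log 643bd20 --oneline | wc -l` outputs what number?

6

Walking parent pointers from 643bd20: reachable set = {106176d, 276a41b, 643bd20, 93159c0, a3edefd, fb68d0c}.
That is 6 commits.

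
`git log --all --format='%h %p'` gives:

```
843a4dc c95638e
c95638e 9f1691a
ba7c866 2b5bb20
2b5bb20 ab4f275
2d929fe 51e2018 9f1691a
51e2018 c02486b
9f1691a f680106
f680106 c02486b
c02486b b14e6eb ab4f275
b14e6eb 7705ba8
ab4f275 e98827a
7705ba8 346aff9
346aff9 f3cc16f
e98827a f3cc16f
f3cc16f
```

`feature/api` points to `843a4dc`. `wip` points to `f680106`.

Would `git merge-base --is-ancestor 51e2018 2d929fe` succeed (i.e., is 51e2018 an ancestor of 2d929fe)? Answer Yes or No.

Yes

Ancestors of 2d929fe (commits reachable by following parents): {2d929fe, 346aff9, 51e2018, 7705ba8, 9f1691a, ab4f275, b14e6eb, c02486b, e98827a, f3cc16f, f680106}.
51e2018 is in that set, so it is an ancestor of 2d929fe.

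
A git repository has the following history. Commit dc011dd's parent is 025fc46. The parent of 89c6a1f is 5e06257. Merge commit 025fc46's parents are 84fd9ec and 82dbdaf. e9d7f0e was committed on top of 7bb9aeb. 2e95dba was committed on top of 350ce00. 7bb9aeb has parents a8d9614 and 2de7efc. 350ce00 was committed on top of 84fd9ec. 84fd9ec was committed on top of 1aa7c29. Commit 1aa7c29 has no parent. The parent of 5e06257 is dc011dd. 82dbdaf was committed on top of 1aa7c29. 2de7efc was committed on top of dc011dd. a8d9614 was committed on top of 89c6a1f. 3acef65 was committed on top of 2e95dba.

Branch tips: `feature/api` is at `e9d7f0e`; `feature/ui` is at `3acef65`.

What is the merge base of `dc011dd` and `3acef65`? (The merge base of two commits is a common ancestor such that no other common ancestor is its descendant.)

84fd9ec

Ancestors of dc011dd: {025fc46, 1aa7c29, 82dbdaf, 84fd9ec, dc011dd}.
Ancestors of 3acef65: {1aa7c29, 2e95dba, 350ce00, 3acef65, 84fd9ec}.
Common ancestors: {1aa7c29, 84fd9ec}.
Among these, 84fd9ec is not an ancestor of any other common ancestor — it is the merge base.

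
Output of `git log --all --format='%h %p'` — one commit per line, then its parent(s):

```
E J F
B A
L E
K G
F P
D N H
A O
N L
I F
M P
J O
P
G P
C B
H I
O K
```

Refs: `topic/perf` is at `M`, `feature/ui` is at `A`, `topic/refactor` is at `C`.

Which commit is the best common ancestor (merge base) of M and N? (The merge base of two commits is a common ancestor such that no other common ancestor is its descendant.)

Ancestors of M: {M, P}.
Ancestors of N: {E, F, G, J, K, L, N, O, P}.
Common ancestors: {P}.
The only common ancestor is P, so it is the merge base.

P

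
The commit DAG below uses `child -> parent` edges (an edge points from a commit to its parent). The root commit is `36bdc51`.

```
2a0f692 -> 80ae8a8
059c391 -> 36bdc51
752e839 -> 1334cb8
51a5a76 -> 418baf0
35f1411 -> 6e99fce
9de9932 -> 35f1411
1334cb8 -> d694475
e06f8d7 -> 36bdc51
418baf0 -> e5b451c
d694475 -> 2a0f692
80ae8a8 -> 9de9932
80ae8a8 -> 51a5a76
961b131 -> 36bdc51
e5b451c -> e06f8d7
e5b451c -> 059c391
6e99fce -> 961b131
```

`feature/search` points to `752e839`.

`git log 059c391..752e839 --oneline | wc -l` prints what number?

Reachable from 752e839: {059c391, 1334cb8, 2a0f692, 35f1411, 36bdc51, 418baf0, 51a5a76, 6e99fce, 752e839, 80ae8a8, 961b131, 9de9932, d694475, e06f8d7, e5b451c}.
Reachable from 059c391: {059c391, 36bdc51}.
In 752e839's history but not 059c391's: {1334cb8, 2a0f692, 35f1411, 418baf0, 51a5a76, 6e99fce, 752e839, 80ae8a8, 961b131, 9de9932, d694475, e06f8d7, e5b451c} — 13 commits.

13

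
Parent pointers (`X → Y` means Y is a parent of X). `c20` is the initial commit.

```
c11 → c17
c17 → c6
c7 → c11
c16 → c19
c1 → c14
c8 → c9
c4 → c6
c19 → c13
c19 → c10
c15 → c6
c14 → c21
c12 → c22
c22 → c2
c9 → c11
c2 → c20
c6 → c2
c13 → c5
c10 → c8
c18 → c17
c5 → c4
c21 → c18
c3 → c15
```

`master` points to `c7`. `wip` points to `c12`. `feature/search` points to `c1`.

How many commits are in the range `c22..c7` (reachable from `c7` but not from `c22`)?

4

Reachable from c7: {c11, c17, c2, c20, c6, c7}.
Reachable from c22: {c2, c20, c22}.
In c7's history but not c22's: {c11, c17, c6, c7} — 4 commits.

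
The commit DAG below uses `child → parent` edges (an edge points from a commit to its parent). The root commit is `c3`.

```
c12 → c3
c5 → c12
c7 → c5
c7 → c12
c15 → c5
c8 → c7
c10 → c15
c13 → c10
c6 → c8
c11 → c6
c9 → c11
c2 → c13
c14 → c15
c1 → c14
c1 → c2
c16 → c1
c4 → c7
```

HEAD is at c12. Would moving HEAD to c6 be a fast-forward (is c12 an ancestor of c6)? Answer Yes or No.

A fast-forward from c12 to c6 is possible iff c12 is an ancestor of c6.
Ancestors of c6: {c12, c3, c5, c6, c7, c8}.
c12 is among them, so fast-forward is possible.

Yes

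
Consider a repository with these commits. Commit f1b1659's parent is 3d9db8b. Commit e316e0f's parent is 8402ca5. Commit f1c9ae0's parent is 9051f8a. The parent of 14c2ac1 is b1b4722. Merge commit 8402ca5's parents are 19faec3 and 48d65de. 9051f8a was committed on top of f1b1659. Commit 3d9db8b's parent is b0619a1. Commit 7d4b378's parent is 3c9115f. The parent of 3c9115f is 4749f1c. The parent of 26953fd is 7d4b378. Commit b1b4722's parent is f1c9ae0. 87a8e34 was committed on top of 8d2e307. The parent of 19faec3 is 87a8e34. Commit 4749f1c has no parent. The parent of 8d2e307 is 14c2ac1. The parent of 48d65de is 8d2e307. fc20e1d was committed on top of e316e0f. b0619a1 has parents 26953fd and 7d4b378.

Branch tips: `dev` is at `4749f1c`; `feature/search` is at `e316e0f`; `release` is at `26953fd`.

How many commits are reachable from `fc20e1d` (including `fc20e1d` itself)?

Walking parent pointers from fc20e1d: reachable set = {14c2ac1, 19faec3, 26953fd, 3c9115f, 3d9db8b, 4749f1c, 48d65de, 7d4b378, 8402ca5, 87a8e34, 8d2e307, 9051f8a, b0619a1, b1b4722, e316e0f, f1b1659, f1c9ae0, fc20e1d}.
That is 18 commits.

18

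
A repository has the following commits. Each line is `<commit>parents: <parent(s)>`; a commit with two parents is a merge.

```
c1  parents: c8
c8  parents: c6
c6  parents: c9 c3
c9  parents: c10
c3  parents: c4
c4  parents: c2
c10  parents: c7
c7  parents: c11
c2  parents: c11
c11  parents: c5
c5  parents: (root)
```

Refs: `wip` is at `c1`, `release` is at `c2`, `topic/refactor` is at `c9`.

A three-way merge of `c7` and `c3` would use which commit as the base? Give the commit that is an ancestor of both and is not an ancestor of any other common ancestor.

c11

Ancestors of c7: {c11, c5, c7}.
Ancestors of c3: {c11, c2, c3, c4, c5}.
Common ancestors: {c11, c5}.
Among these, c11 is not an ancestor of any other common ancestor — it is the merge base.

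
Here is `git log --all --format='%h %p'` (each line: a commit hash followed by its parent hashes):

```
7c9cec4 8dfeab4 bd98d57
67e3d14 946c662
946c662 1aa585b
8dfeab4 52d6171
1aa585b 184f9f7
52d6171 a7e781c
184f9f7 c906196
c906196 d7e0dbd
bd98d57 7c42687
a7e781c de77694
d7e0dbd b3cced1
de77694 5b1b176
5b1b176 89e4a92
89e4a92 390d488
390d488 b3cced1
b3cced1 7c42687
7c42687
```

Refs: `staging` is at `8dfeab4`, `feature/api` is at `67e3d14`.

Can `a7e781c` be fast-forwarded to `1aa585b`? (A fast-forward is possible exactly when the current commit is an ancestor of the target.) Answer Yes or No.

No

A fast-forward from a7e781c to 1aa585b is possible iff a7e781c is an ancestor of 1aa585b.
Ancestors of 1aa585b: {184f9f7, 1aa585b, 7c42687, b3cced1, c906196, d7e0dbd}.
a7e781c is not among them, so fast-forward is not possible.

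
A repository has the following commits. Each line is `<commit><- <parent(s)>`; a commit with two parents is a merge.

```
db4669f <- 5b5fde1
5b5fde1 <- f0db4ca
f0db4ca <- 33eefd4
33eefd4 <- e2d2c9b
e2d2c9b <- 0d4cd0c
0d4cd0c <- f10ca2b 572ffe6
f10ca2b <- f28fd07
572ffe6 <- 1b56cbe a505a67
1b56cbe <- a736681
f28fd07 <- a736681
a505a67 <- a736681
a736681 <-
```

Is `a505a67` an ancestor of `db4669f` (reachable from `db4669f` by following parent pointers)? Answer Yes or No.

Yes

Ancestors of db4669f (commits reachable by following parents): {0d4cd0c, 1b56cbe, 33eefd4, 572ffe6, 5b5fde1, a505a67, a736681, db4669f, e2d2c9b, f0db4ca, f10ca2b, f28fd07}.
a505a67 is in that set, so it is an ancestor of db4669f.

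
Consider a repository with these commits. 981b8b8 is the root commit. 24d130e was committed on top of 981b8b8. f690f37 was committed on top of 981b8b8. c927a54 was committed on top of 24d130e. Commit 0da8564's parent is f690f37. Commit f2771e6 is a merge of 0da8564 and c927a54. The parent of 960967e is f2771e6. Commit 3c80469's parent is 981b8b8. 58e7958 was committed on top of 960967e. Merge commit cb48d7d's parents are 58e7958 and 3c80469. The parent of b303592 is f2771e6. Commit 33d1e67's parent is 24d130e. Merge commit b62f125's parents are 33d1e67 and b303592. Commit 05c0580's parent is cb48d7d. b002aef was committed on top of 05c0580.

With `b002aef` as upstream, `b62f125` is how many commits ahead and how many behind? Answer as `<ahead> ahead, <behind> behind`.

3 ahead, 6 behind

Reachable from b62f125: {0da8564, 24d130e, 33d1e67, 981b8b8, b303592, b62f125, c927a54, f2771e6, f690f37}.
Reachable from b002aef: {05c0580, 0da8564, 24d130e, 3c80469, 58e7958, 960967e, 981b8b8, b002aef, c927a54, cb48d7d, f2771e6, f690f37}.
Only in b62f125's history (ahead): {33d1e67, b303592, b62f125} — 3.
Only in b002aef's history (behind): {05c0580, 3c80469, 58e7958, 960967e, b002aef, cb48d7d} — 6.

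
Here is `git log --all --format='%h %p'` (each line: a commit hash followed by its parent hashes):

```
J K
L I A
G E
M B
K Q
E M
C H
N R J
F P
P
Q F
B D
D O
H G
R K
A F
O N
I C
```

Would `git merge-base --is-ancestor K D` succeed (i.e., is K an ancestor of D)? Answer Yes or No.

Ancestors of D (commits reachable by following parents): {D, F, J, K, N, O, P, Q, R}.
K is in that set, so it is an ancestor of D.

Yes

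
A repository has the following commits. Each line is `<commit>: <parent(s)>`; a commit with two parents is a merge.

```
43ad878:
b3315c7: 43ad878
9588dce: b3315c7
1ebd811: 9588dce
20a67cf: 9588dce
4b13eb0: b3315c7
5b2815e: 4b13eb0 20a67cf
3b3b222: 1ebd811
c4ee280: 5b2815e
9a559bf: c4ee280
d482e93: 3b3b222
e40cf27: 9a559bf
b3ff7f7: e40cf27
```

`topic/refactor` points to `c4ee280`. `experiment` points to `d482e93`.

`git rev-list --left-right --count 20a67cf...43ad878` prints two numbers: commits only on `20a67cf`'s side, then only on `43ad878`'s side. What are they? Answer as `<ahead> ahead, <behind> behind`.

3 ahead, 0 behind

Reachable from 20a67cf: {20a67cf, 43ad878, 9588dce, b3315c7}.
Reachable from 43ad878: {43ad878}.
Only in 20a67cf's history (ahead): {20a67cf, 9588dce, b3315c7} — 3.
Only in 43ad878's history (behind): {} — 0.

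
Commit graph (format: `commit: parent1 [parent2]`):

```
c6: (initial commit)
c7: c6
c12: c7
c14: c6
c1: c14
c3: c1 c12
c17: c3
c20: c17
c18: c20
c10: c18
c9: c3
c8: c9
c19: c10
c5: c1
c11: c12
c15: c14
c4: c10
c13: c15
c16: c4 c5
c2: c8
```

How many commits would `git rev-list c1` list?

3

Walking parent pointers from c1: reachable set = {c1, c14, c6}.
That is 3 commits.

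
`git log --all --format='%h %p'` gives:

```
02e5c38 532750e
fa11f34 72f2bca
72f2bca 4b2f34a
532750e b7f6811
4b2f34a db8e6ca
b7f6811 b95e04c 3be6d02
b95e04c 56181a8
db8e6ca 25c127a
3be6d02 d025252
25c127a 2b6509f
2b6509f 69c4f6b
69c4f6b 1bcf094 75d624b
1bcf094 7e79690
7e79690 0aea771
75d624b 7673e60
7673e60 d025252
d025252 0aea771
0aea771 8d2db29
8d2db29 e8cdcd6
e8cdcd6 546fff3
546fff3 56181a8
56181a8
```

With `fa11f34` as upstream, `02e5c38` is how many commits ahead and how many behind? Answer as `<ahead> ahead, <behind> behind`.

Reachable from 02e5c38: {02e5c38, 0aea771, 3be6d02, 532750e, 546fff3, 56181a8, 8d2db29, b7f6811, b95e04c, d025252, e8cdcd6}.
Reachable from fa11f34: {0aea771, 1bcf094, 25c127a, 2b6509f, 4b2f34a, 546fff3, 56181a8, 69c4f6b, 72f2bca, 75d624b, 7673e60, 7e79690, 8d2db29, d025252, db8e6ca, e8cdcd6, fa11f34}.
Only in 02e5c38's history (ahead): {02e5c38, 3be6d02, 532750e, b7f6811, b95e04c} — 5.
Only in fa11f34's history (behind): {1bcf094, 25c127a, 2b6509f, 4b2f34a, 69c4f6b, 72f2bca, 75d624b, 7673e60, 7e79690, db8e6ca, fa11f34} — 11.

5 ahead, 11 behind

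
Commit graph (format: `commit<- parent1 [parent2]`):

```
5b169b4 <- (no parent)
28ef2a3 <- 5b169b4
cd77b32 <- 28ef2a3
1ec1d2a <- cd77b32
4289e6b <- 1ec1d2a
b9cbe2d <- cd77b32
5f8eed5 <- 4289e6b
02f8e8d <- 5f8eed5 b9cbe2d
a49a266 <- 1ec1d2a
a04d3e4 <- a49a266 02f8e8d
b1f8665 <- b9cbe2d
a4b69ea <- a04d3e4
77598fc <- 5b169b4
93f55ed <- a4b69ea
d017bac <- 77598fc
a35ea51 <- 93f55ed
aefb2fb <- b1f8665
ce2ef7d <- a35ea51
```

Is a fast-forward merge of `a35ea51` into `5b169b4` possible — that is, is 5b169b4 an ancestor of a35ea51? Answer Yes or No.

Yes

A fast-forward from 5b169b4 to a35ea51 is possible iff 5b169b4 is an ancestor of a35ea51.
Ancestors of a35ea51: {02f8e8d, 1ec1d2a, 28ef2a3, 4289e6b, 5b169b4, 5f8eed5, 93f55ed, a04d3e4, a35ea51, a49a266, a4b69ea, b9cbe2d, cd77b32}.
5b169b4 is among them, so fast-forward is possible.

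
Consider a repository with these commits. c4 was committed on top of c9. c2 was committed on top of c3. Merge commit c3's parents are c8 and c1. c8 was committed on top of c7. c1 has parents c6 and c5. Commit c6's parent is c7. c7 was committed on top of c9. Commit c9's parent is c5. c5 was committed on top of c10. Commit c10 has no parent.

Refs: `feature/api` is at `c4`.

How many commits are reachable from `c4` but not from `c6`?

Reachable from c4: {c10, c4, c5, c9}.
Reachable from c6: {c10, c5, c6, c7, c9}.
In c4's history but not c6's: {c4} — 1 commit.

1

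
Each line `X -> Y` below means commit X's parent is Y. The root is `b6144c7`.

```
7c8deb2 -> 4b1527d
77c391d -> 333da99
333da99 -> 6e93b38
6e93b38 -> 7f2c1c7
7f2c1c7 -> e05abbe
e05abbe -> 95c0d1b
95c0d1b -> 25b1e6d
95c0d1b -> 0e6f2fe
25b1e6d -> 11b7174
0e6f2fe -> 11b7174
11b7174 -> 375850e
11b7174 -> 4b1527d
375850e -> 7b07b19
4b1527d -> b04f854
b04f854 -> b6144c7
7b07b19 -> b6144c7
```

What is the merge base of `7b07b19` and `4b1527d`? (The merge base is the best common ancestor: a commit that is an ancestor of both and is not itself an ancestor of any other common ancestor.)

Ancestors of 7b07b19: {7b07b19, b6144c7}.
Ancestors of 4b1527d: {4b1527d, b04f854, b6144c7}.
Common ancestors: {b6144c7}.
The only common ancestor is b6144c7, so it is the merge base.

b6144c7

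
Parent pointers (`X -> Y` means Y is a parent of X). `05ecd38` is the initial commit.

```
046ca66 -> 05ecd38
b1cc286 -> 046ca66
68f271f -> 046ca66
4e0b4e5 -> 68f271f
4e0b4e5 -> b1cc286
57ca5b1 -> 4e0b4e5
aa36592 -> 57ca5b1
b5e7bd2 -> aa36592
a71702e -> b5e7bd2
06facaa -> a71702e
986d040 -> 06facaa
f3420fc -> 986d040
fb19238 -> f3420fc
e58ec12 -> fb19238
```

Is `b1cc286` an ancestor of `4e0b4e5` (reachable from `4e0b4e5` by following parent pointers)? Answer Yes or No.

Yes

Ancestors of 4e0b4e5 (commits reachable by following parents): {046ca66, 05ecd38, 4e0b4e5, 68f271f, b1cc286}.
b1cc286 is in that set, so it is an ancestor of 4e0b4e5.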